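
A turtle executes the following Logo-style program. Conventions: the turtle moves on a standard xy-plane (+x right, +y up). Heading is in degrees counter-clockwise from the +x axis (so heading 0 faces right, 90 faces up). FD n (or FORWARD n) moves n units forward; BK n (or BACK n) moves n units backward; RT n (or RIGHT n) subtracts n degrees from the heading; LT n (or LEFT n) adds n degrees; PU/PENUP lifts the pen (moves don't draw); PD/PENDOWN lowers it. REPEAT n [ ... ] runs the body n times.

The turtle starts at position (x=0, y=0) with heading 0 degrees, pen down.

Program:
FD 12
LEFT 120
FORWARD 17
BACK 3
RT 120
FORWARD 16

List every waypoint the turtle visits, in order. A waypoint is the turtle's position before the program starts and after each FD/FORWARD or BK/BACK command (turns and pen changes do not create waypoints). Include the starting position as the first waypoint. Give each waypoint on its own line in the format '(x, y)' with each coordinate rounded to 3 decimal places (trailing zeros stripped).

Executing turtle program step by step:
Start: pos=(0,0), heading=0, pen down
FD 12: (0,0) -> (12,0) [heading=0, draw]
LT 120: heading 0 -> 120
FD 17: (12,0) -> (3.5,14.722) [heading=120, draw]
BK 3: (3.5,14.722) -> (5,12.124) [heading=120, draw]
RT 120: heading 120 -> 0
FD 16: (5,12.124) -> (21,12.124) [heading=0, draw]
Final: pos=(21,12.124), heading=0, 4 segment(s) drawn
Waypoints (5 total):
(0, 0)
(12, 0)
(3.5, 14.722)
(5, 12.124)
(21, 12.124)

Answer: (0, 0)
(12, 0)
(3.5, 14.722)
(5, 12.124)
(21, 12.124)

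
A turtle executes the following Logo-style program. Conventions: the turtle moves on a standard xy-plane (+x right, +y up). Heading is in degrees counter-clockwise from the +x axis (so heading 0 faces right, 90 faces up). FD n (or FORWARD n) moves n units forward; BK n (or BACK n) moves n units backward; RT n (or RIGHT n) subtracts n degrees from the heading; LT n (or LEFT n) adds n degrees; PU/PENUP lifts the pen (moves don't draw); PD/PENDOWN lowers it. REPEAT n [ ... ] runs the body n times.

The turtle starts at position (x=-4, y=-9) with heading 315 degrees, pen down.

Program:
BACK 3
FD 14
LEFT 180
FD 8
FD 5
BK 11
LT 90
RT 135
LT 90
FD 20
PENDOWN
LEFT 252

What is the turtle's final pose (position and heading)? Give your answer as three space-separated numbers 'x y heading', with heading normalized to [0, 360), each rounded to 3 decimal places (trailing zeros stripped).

Answer: -17.636 -15.364 72

Derivation:
Executing turtle program step by step:
Start: pos=(-4,-9), heading=315, pen down
BK 3: (-4,-9) -> (-6.121,-6.879) [heading=315, draw]
FD 14: (-6.121,-6.879) -> (3.778,-16.778) [heading=315, draw]
LT 180: heading 315 -> 135
FD 8: (3.778,-16.778) -> (-1.879,-11.121) [heading=135, draw]
FD 5: (-1.879,-11.121) -> (-5.414,-7.586) [heading=135, draw]
BK 11: (-5.414,-7.586) -> (2.364,-15.364) [heading=135, draw]
LT 90: heading 135 -> 225
RT 135: heading 225 -> 90
LT 90: heading 90 -> 180
FD 20: (2.364,-15.364) -> (-17.636,-15.364) [heading=180, draw]
PD: pen down
LT 252: heading 180 -> 72
Final: pos=(-17.636,-15.364), heading=72, 6 segment(s) drawn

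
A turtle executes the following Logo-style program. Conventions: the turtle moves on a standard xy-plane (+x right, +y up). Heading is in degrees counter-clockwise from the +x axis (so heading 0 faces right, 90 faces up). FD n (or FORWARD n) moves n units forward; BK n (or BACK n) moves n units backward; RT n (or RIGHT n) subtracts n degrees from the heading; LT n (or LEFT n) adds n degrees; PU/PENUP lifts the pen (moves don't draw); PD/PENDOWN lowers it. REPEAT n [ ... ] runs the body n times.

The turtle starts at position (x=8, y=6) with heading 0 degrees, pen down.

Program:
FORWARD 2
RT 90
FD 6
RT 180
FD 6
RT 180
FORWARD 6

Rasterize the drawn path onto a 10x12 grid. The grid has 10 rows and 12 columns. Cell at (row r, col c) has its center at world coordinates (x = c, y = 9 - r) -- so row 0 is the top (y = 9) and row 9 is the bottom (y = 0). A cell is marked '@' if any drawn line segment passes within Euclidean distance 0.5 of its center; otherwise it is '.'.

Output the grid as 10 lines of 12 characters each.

Segment 0: (8,6) -> (10,6)
Segment 1: (10,6) -> (10,0)
Segment 2: (10,0) -> (10,6)
Segment 3: (10,6) -> (10,0)

Answer: ............
............
............
........@@@.
..........@.
..........@.
..........@.
..........@.
..........@.
..........@.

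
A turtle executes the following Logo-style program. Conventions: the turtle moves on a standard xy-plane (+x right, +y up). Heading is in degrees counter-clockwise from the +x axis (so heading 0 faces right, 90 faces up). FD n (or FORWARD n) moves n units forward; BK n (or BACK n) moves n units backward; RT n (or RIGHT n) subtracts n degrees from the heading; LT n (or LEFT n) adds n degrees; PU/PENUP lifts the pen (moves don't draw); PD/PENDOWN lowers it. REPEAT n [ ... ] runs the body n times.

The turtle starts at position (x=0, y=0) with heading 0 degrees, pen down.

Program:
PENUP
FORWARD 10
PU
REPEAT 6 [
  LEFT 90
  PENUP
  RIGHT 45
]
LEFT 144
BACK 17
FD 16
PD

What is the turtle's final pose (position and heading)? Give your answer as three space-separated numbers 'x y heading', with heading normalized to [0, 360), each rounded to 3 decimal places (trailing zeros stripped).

Executing turtle program step by step:
Start: pos=(0,0), heading=0, pen down
PU: pen up
FD 10: (0,0) -> (10,0) [heading=0, move]
PU: pen up
REPEAT 6 [
  -- iteration 1/6 --
  LT 90: heading 0 -> 90
  PU: pen up
  RT 45: heading 90 -> 45
  -- iteration 2/6 --
  LT 90: heading 45 -> 135
  PU: pen up
  RT 45: heading 135 -> 90
  -- iteration 3/6 --
  LT 90: heading 90 -> 180
  PU: pen up
  RT 45: heading 180 -> 135
  -- iteration 4/6 --
  LT 90: heading 135 -> 225
  PU: pen up
  RT 45: heading 225 -> 180
  -- iteration 5/6 --
  LT 90: heading 180 -> 270
  PU: pen up
  RT 45: heading 270 -> 225
  -- iteration 6/6 --
  LT 90: heading 225 -> 315
  PU: pen up
  RT 45: heading 315 -> 270
]
LT 144: heading 270 -> 54
BK 17: (10,0) -> (0.008,-13.753) [heading=54, move]
FD 16: (0.008,-13.753) -> (9.412,-0.809) [heading=54, move]
PD: pen down
Final: pos=(9.412,-0.809), heading=54, 0 segment(s) drawn

Answer: 9.412 -0.809 54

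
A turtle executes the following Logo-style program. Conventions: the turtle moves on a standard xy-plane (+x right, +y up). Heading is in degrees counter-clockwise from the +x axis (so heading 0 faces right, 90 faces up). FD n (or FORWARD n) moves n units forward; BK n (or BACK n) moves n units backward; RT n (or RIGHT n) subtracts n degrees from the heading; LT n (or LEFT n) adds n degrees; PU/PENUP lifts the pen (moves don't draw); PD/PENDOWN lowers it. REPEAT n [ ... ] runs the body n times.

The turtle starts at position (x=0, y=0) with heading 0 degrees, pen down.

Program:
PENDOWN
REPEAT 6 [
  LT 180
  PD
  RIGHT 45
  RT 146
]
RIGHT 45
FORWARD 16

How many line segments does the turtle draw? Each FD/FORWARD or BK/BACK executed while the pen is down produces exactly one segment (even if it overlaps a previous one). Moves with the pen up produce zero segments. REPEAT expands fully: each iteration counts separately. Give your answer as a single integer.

Answer: 1

Derivation:
Executing turtle program step by step:
Start: pos=(0,0), heading=0, pen down
PD: pen down
REPEAT 6 [
  -- iteration 1/6 --
  LT 180: heading 0 -> 180
  PD: pen down
  RT 45: heading 180 -> 135
  RT 146: heading 135 -> 349
  -- iteration 2/6 --
  LT 180: heading 349 -> 169
  PD: pen down
  RT 45: heading 169 -> 124
  RT 146: heading 124 -> 338
  -- iteration 3/6 --
  LT 180: heading 338 -> 158
  PD: pen down
  RT 45: heading 158 -> 113
  RT 146: heading 113 -> 327
  -- iteration 4/6 --
  LT 180: heading 327 -> 147
  PD: pen down
  RT 45: heading 147 -> 102
  RT 146: heading 102 -> 316
  -- iteration 5/6 --
  LT 180: heading 316 -> 136
  PD: pen down
  RT 45: heading 136 -> 91
  RT 146: heading 91 -> 305
  -- iteration 6/6 --
  LT 180: heading 305 -> 125
  PD: pen down
  RT 45: heading 125 -> 80
  RT 146: heading 80 -> 294
]
RT 45: heading 294 -> 249
FD 16: (0,0) -> (-5.734,-14.937) [heading=249, draw]
Final: pos=(-5.734,-14.937), heading=249, 1 segment(s) drawn
Segments drawn: 1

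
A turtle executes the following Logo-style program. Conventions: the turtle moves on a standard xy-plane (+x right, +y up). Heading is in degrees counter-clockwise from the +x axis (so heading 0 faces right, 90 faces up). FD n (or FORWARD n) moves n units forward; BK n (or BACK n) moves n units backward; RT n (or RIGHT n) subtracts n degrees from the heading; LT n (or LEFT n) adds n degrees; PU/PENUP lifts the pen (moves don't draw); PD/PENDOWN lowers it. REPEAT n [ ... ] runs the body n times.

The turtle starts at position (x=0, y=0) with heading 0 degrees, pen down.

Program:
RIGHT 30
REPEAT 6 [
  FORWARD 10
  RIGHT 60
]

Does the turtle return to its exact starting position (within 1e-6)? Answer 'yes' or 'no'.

Executing turtle program step by step:
Start: pos=(0,0), heading=0, pen down
RT 30: heading 0 -> 330
REPEAT 6 [
  -- iteration 1/6 --
  FD 10: (0,0) -> (8.66,-5) [heading=330, draw]
  RT 60: heading 330 -> 270
  -- iteration 2/6 --
  FD 10: (8.66,-5) -> (8.66,-15) [heading=270, draw]
  RT 60: heading 270 -> 210
  -- iteration 3/6 --
  FD 10: (8.66,-15) -> (0,-20) [heading=210, draw]
  RT 60: heading 210 -> 150
  -- iteration 4/6 --
  FD 10: (0,-20) -> (-8.66,-15) [heading=150, draw]
  RT 60: heading 150 -> 90
  -- iteration 5/6 --
  FD 10: (-8.66,-15) -> (-8.66,-5) [heading=90, draw]
  RT 60: heading 90 -> 30
  -- iteration 6/6 --
  FD 10: (-8.66,-5) -> (0,0) [heading=30, draw]
  RT 60: heading 30 -> 330
]
Final: pos=(0,0), heading=330, 6 segment(s) drawn

Start position: (0, 0)
Final position: (0, 0)
Distance = 0; < 1e-6 -> CLOSED

Answer: yes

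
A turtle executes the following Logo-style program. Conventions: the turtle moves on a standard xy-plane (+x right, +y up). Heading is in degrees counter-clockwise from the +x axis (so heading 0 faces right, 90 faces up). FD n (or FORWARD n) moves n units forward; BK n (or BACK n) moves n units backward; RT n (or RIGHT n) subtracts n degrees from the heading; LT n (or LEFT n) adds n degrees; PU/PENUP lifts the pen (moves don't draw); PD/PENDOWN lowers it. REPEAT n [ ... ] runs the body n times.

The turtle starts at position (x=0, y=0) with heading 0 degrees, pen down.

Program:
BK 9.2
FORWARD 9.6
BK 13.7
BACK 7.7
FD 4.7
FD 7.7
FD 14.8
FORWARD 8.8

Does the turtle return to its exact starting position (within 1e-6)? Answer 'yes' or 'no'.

Executing turtle program step by step:
Start: pos=(0,0), heading=0, pen down
BK 9.2: (0,0) -> (-9.2,0) [heading=0, draw]
FD 9.6: (-9.2,0) -> (0.4,0) [heading=0, draw]
BK 13.7: (0.4,0) -> (-13.3,0) [heading=0, draw]
BK 7.7: (-13.3,0) -> (-21,0) [heading=0, draw]
FD 4.7: (-21,0) -> (-16.3,0) [heading=0, draw]
FD 7.7: (-16.3,0) -> (-8.6,0) [heading=0, draw]
FD 14.8: (-8.6,0) -> (6.2,0) [heading=0, draw]
FD 8.8: (6.2,0) -> (15,0) [heading=0, draw]
Final: pos=(15,0), heading=0, 8 segment(s) drawn

Start position: (0, 0)
Final position: (15, 0)
Distance = 15; >= 1e-6 -> NOT closed

Answer: no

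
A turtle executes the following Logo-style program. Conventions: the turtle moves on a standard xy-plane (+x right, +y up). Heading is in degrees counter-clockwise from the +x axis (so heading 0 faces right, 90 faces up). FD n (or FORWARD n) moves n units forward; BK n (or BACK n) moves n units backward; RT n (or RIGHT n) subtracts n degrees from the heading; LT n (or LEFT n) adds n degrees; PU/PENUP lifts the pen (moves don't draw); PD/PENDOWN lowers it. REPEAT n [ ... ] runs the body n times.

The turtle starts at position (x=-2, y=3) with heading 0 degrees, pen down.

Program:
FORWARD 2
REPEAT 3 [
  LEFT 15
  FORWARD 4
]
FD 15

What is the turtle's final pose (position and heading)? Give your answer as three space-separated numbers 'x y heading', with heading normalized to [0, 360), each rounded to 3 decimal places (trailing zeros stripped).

Executing turtle program step by step:
Start: pos=(-2,3), heading=0, pen down
FD 2: (-2,3) -> (0,3) [heading=0, draw]
REPEAT 3 [
  -- iteration 1/3 --
  LT 15: heading 0 -> 15
  FD 4: (0,3) -> (3.864,4.035) [heading=15, draw]
  -- iteration 2/3 --
  LT 15: heading 15 -> 30
  FD 4: (3.864,4.035) -> (7.328,6.035) [heading=30, draw]
  -- iteration 3/3 --
  LT 15: heading 30 -> 45
  FD 4: (7.328,6.035) -> (10.156,8.864) [heading=45, draw]
]
FD 15: (10.156,8.864) -> (20.763,19.47) [heading=45, draw]
Final: pos=(20.763,19.47), heading=45, 5 segment(s) drawn

Answer: 20.763 19.47 45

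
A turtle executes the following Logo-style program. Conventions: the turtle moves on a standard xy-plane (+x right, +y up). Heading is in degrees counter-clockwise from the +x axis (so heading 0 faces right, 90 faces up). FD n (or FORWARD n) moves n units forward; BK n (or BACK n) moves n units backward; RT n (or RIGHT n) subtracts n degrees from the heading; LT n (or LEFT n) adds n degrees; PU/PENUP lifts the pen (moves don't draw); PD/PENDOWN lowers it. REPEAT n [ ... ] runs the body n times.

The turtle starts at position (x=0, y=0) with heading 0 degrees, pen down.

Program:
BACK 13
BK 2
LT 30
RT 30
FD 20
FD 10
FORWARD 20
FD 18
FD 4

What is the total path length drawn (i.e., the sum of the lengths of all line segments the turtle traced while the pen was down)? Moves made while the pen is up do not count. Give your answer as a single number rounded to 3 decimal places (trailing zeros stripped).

Answer: 87

Derivation:
Executing turtle program step by step:
Start: pos=(0,0), heading=0, pen down
BK 13: (0,0) -> (-13,0) [heading=0, draw]
BK 2: (-13,0) -> (-15,0) [heading=0, draw]
LT 30: heading 0 -> 30
RT 30: heading 30 -> 0
FD 20: (-15,0) -> (5,0) [heading=0, draw]
FD 10: (5,0) -> (15,0) [heading=0, draw]
FD 20: (15,0) -> (35,0) [heading=0, draw]
FD 18: (35,0) -> (53,0) [heading=0, draw]
FD 4: (53,0) -> (57,0) [heading=0, draw]
Final: pos=(57,0), heading=0, 7 segment(s) drawn

Segment lengths:
  seg 1: (0,0) -> (-13,0), length = 13
  seg 2: (-13,0) -> (-15,0), length = 2
  seg 3: (-15,0) -> (5,0), length = 20
  seg 4: (5,0) -> (15,0), length = 10
  seg 5: (15,0) -> (35,0), length = 20
  seg 6: (35,0) -> (53,0), length = 18
  seg 7: (53,0) -> (57,0), length = 4
Total = 87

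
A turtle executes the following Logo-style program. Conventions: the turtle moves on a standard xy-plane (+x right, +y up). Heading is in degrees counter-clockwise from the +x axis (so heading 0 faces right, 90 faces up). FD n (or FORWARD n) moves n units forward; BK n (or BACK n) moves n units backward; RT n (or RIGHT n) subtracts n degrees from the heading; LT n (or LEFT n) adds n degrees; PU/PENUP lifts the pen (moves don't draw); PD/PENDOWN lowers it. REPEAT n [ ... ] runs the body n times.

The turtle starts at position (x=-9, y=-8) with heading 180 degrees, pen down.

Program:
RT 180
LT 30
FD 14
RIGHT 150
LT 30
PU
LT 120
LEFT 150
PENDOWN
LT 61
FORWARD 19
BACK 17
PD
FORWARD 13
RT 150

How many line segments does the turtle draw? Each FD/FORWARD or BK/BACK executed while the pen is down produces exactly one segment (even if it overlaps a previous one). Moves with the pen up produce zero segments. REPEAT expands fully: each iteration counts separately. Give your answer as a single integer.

Executing turtle program step by step:
Start: pos=(-9,-8), heading=180, pen down
RT 180: heading 180 -> 0
LT 30: heading 0 -> 30
FD 14: (-9,-8) -> (3.124,-1) [heading=30, draw]
RT 150: heading 30 -> 240
LT 30: heading 240 -> 270
PU: pen up
LT 120: heading 270 -> 30
LT 150: heading 30 -> 180
PD: pen down
LT 61: heading 180 -> 241
FD 19: (3.124,-1) -> (-6.087,-17.618) [heading=241, draw]
BK 17: (-6.087,-17.618) -> (2.155,-2.749) [heading=241, draw]
PD: pen down
FD 13: (2.155,-2.749) -> (-4.148,-14.119) [heading=241, draw]
RT 150: heading 241 -> 91
Final: pos=(-4.148,-14.119), heading=91, 4 segment(s) drawn
Segments drawn: 4

Answer: 4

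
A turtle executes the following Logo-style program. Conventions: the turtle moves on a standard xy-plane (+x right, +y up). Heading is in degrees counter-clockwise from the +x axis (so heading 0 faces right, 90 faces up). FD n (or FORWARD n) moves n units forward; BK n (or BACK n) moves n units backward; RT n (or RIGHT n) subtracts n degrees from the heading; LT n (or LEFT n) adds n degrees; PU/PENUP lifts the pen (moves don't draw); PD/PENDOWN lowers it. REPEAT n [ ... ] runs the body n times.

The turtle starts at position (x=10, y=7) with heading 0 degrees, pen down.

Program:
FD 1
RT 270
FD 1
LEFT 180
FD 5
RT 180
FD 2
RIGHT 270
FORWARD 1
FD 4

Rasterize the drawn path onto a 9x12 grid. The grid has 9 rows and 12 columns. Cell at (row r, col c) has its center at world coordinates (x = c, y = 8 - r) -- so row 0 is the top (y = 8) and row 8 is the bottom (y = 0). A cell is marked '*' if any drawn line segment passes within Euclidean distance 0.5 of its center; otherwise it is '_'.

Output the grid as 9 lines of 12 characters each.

Segment 0: (10,7) -> (11,7)
Segment 1: (11,7) -> (11,8)
Segment 2: (11,8) -> (11,3)
Segment 3: (11,3) -> (11,5)
Segment 4: (11,5) -> (10,5)
Segment 5: (10,5) -> (6,5)

Answer: ___________*
__________**
___________*
______******
___________*
___________*
____________
____________
____________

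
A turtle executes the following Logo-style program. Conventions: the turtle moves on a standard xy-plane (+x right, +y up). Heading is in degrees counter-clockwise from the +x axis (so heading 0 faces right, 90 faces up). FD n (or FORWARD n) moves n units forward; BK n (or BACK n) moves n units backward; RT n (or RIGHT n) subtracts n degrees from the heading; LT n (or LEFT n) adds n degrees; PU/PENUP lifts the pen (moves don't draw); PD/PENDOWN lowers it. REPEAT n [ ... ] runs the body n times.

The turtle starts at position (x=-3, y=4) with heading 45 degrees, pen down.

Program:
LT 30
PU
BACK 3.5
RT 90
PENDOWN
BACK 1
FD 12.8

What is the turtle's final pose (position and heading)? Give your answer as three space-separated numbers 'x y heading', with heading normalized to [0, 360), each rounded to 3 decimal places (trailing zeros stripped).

Answer: 7.492 -2.435 345

Derivation:
Executing turtle program step by step:
Start: pos=(-3,4), heading=45, pen down
LT 30: heading 45 -> 75
PU: pen up
BK 3.5: (-3,4) -> (-3.906,0.619) [heading=75, move]
RT 90: heading 75 -> 345
PD: pen down
BK 1: (-3.906,0.619) -> (-4.872,0.878) [heading=345, draw]
FD 12.8: (-4.872,0.878) -> (7.492,-2.435) [heading=345, draw]
Final: pos=(7.492,-2.435), heading=345, 2 segment(s) drawn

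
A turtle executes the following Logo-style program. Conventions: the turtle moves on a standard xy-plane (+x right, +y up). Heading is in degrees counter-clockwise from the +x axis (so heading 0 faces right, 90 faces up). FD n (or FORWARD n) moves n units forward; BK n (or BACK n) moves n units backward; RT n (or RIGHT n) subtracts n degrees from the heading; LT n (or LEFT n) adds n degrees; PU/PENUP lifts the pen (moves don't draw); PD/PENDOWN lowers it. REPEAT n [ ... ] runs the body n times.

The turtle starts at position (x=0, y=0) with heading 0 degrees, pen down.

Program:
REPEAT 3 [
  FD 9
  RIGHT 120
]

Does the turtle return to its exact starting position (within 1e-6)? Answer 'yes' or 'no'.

Answer: yes

Derivation:
Executing turtle program step by step:
Start: pos=(0,0), heading=0, pen down
REPEAT 3 [
  -- iteration 1/3 --
  FD 9: (0,0) -> (9,0) [heading=0, draw]
  RT 120: heading 0 -> 240
  -- iteration 2/3 --
  FD 9: (9,0) -> (4.5,-7.794) [heading=240, draw]
  RT 120: heading 240 -> 120
  -- iteration 3/3 --
  FD 9: (4.5,-7.794) -> (0,0) [heading=120, draw]
  RT 120: heading 120 -> 0
]
Final: pos=(0,0), heading=0, 3 segment(s) drawn

Start position: (0, 0)
Final position: (0, 0)
Distance = 0; < 1e-6 -> CLOSED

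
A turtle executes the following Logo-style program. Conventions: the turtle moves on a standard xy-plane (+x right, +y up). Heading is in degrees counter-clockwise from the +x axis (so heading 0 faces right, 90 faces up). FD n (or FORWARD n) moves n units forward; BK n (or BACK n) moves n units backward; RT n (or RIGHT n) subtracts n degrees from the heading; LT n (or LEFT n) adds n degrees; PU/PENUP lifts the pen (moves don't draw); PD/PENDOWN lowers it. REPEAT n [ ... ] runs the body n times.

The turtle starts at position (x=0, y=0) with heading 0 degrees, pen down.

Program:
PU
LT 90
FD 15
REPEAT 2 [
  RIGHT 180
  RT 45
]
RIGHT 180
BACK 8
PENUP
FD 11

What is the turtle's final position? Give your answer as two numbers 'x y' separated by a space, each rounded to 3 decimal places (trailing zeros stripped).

Answer: -3 15

Derivation:
Executing turtle program step by step:
Start: pos=(0,0), heading=0, pen down
PU: pen up
LT 90: heading 0 -> 90
FD 15: (0,0) -> (0,15) [heading=90, move]
REPEAT 2 [
  -- iteration 1/2 --
  RT 180: heading 90 -> 270
  RT 45: heading 270 -> 225
  -- iteration 2/2 --
  RT 180: heading 225 -> 45
  RT 45: heading 45 -> 0
]
RT 180: heading 0 -> 180
BK 8: (0,15) -> (8,15) [heading=180, move]
PU: pen up
FD 11: (8,15) -> (-3,15) [heading=180, move]
Final: pos=(-3,15), heading=180, 0 segment(s) drawn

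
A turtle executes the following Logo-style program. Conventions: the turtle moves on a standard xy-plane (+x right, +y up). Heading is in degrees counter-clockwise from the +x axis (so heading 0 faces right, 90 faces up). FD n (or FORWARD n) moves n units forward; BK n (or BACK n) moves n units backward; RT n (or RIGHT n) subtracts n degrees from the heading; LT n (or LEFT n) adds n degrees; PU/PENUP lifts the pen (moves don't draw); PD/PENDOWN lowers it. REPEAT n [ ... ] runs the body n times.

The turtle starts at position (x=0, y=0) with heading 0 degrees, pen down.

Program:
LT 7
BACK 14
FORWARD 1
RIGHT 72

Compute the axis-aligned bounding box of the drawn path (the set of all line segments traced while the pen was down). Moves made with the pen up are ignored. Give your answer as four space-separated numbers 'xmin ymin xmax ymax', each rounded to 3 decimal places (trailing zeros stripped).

Answer: -13.896 -1.706 0 0

Derivation:
Executing turtle program step by step:
Start: pos=(0,0), heading=0, pen down
LT 7: heading 0 -> 7
BK 14: (0,0) -> (-13.896,-1.706) [heading=7, draw]
FD 1: (-13.896,-1.706) -> (-12.903,-1.584) [heading=7, draw]
RT 72: heading 7 -> 295
Final: pos=(-12.903,-1.584), heading=295, 2 segment(s) drawn

Segment endpoints: x in {-13.896, -12.903, 0}, y in {-1.706, -1.584, 0}
xmin=-13.896, ymin=-1.706, xmax=0, ymax=0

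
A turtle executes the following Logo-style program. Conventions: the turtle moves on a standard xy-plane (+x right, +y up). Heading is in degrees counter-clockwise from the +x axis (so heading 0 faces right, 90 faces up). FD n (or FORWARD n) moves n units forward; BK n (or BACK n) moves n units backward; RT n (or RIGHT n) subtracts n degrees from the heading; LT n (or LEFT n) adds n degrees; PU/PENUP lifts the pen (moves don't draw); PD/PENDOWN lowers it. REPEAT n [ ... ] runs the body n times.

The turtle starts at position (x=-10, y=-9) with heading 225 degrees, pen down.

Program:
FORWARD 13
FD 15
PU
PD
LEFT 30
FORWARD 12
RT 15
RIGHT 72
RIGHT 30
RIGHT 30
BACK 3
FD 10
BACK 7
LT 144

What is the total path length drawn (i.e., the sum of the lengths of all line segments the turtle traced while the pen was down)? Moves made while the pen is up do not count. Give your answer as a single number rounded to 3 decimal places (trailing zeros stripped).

Answer: 60

Derivation:
Executing turtle program step by step:
Start: pos=(-10,-9), heading=225, pen down
FD 13: (-10,-9) -> (-19.192,-18.192) [heading=225, draw]
FD 15: (-19.192,-18.192) -> (-29.799,-28.799) [heading=225, draw]
PU: pen up
PD: pen down
LT 30: heading 225 -> 255
FD 12: (-29.799,-28.799) -> (-32.905,-40.39) [heading=255, draw]
RT 15: heading 255 -> 240
RT 72: heading 240 -> 168
RT 30: heading 168 -> 138
RT 30: heading 138 -> 108
BK 3: (-32.905,-40.39) -> (-31.978,-43.243) [heading=108, draw]
FD 10: (-31.978,-43.243) -> (-35.068,-33.733) [heading=108, draw]
BK 7: (-35.068,-33.733) -> (-32.905,-40.39) [heading=108, draw]
LT 144: heading 108 -> 252
Final: pos=(-32.905,-40.39), heading=252, 6 segment(s) drawn

Segment lengths:
  seg 1: (-10,-9) -> (-19.192,-18.192), length = 13
  seg 2: (-19.192,-18.192) -> (-29.799,-28.799), length = 15
  seg 3: (-29.799,-28.799) -> (-32.905,-40.39), length = 12
  seg 4: (-32.905,-40.39) -> (-31.978,-43.243), length = 3
  seg 5: (-31.978,-43.243) -> (-35.068,-33.733), length = 10
  seg 6: (-35.068,-33.733) -> (-32.905,-40.39), length = 7
Total = 60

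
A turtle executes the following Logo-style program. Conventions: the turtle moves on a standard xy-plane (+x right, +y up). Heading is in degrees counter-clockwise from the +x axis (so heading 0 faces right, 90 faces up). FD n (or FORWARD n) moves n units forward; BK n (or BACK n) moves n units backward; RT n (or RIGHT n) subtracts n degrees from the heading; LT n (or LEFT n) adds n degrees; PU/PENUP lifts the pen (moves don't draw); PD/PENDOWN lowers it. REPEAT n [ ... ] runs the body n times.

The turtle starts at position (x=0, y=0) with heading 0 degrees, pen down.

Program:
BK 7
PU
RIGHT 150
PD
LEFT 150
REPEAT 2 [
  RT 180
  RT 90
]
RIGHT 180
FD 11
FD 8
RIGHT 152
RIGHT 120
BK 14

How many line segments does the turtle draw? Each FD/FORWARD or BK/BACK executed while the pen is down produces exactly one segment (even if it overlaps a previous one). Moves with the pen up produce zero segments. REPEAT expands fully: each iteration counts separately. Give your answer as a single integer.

Executing turtle program step by step:
Start: pos=(0,0), heading=0, pen down
BK 7: (0,0) -> (-7,0) [heading=0, draw]
PU: pen up
RT 150: heading 0 -> 210
PD: pen down
LT 150: heading 210 -> 0
REPEAT 2 [
  -- iteration 1/2 --
  RT 180: heading 0 -> 180
  RT 90: heading 180 -> 90
  -- iteration 2/2 --
  RT 180: heading 90 -> 270
  RT 90: heading 270 -> 180
]
RT 180: heading 180 -> 0
FD 11: (-7,0) -> (4,0) [heading=0, draw]
FD 8: (4,0) -> (12,0) [heading=0, draw]
RT 152: heading 0 -> 208
RT 120: heading 208 -> 88
BK 14: (12,0) -> (11.511,-13.991) [heading=88, draw]
Final: pos=(11.511,-13.991), heading=88, 4 segment(s) drawn
Segments drawn: 4

Answer: 4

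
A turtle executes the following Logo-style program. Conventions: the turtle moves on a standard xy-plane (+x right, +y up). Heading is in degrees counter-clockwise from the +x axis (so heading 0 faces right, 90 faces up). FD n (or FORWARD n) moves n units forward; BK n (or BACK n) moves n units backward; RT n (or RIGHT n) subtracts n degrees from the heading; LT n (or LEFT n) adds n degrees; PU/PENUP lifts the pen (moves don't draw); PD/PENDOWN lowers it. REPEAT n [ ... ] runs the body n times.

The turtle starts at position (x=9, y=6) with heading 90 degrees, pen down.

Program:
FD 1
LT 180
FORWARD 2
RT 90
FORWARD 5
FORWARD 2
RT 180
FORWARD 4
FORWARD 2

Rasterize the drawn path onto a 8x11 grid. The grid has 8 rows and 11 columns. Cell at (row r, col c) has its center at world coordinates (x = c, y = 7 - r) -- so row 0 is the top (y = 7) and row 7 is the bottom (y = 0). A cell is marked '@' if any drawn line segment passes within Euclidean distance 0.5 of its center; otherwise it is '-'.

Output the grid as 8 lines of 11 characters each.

Segment 0: (9,6) -> (9,7)
Segment 1: (9,7) -> (9,5)
Segment 2: (9,5) -> (4,5)
Segment 3: (4,5) -> (2,5)
Segment 4: (2,5) -> (6,5)
Segment 5: (6,5) -> (8,5)

Answer: ---------@-
---------@-
--@@@@@@@@-
-----------
-----------
-----------
-----------
-----------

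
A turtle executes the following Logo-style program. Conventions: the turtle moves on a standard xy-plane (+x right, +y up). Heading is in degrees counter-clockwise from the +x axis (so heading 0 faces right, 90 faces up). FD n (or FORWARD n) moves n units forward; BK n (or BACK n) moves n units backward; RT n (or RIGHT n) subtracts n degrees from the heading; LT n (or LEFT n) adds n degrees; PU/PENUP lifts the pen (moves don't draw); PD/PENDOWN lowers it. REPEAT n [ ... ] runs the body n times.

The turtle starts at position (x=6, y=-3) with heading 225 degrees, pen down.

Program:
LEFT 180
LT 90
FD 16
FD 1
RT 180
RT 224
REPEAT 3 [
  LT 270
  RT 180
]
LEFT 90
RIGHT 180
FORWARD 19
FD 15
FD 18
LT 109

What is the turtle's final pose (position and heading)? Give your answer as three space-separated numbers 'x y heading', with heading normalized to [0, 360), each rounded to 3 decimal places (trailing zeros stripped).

Answer: -5.113 -42.971 20

Derivation:
Executing turtle program step by step:
Start: pos=(6,-3), heading=225, pen down
LT 180: heading 225 -> 45
LT 90: heading 45 -> 135
FD 16: (6,-3) -> (-5.314,8.314) [heading=135, draw]
FD 1: (-5.314,8.314) -> (-6.021,9.021) [heading=135, draw]
RT 180: heading 135 -> 315
RT 224: heading 315 -> 91
REPEAT 3 [
  -- iteration 1/3 --
  LT 270: heading 91 -> 1
  RT 180: heading 1 -> 181
  -- iteration 2/3 --
  LT 270: heading 181 -> 91
  RT 180: heading 91 -> 271
  -- iteration 3/3 --
  LT 270: heading 271 -> 181
  RT 180: heading 181 -> 1
]
LT 90: heading 1 -> 91
RT 180: heading 91 -> 271
FD 19: (-6.021,9.021) -> (-5.689,-9.976) [heading=271, draw]
FD 15: (-5.689,-9.976) -> (-5.427,-24.974) [heading=271, draw]
FD 18: (-5.427,-24.974) -> (-5.113,-42.971) [heading=271, draw]
LT 109: heading 271 -> 20
Final: pos=(-5.113,-42.971), heading=20, 5 segment(s) drawn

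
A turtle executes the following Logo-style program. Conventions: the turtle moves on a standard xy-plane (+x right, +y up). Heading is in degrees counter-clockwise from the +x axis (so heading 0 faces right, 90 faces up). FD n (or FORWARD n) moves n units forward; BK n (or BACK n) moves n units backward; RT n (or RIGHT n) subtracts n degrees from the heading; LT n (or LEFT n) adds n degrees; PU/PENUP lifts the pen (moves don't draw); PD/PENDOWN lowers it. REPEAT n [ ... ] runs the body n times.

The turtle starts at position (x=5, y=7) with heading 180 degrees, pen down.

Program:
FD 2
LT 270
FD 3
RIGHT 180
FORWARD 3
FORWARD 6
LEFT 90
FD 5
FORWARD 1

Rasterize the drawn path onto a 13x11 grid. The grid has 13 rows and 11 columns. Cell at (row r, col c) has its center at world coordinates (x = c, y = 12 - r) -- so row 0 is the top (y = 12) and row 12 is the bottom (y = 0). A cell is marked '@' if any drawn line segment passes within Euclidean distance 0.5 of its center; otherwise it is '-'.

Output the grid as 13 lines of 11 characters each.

Answer: -----------
-----------
---@-------
---@-------
---@-------
---@@@-----
---@-------
---@-------
---@-------
---@-------
---@-------
---@@@@@@@-
-----------

Derivation:
Segment 0: (5,7) -> (3,7)
Segment 1: (3,7) -> (3,10)
Segment 2: (3,10) -> (3,7)
Segment 3: (3,7) -> (3,1)
Segment 4: (3,1) -> (8,1)
Segment 5: (8,1) -> (9,1)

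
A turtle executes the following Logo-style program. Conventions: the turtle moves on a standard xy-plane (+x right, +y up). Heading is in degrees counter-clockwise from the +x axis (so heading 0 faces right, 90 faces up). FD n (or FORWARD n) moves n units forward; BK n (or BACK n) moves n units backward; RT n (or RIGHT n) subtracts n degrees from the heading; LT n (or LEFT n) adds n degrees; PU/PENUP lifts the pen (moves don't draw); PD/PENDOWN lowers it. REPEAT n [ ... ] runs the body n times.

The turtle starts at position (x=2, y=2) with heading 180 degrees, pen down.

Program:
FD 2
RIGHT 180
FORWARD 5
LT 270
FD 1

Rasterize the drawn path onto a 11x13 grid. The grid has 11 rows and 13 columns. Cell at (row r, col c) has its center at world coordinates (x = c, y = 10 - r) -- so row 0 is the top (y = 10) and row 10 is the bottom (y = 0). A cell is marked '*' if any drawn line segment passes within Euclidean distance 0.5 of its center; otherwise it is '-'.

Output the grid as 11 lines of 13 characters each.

Answer: -------------
-------------
-------------
-------------
-------------
-------------
-------------
-------------
******-------
-----*-------
-------------

Derivation:
Segment 0: (2,2) -> (0,2)
Segment 1: (0,2) -> (5,2)
Segment 2: (5,2) -> (5,1)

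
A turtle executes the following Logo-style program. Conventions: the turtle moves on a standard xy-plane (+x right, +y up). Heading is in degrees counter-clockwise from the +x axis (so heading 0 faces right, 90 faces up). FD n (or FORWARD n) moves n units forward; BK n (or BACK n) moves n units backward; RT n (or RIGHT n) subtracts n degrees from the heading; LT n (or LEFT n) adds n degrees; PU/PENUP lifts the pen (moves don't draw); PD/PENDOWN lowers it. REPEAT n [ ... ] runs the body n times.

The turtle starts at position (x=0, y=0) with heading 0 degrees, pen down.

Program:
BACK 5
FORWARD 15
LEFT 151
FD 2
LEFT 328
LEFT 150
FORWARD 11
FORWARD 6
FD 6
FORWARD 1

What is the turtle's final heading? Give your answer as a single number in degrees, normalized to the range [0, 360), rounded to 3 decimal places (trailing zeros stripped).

Answer: 269

Derivation:
Executing turtle program step by step:
Start: pos=(0,0), heading=0, pen down
BK 5: (0,0) -> (-5,0) [heading=0, draw]
FD 15: (-5,0) -> (10,0) [heading=0, draw]
LT 151: heading 0 -> 151
FD 2: (10,0) -> (8.251,0.97) [heading=151, draw]
LT 328: heading 151 -> 119
LT 150: heading 119 -> 269
FD 11: (8.251,0.97) -> (8.059,-10.029) [heading=269, draw]
FD 6: (8.059,-10.029) -> (7.954,-16.028) [heading=269, draw]
FD 6: (7.954,-16.028) -> (7.849,-22.027) [heading=269, draw]
FD 1: (7.849,-22.027) -> (7.832,-23.027) [heading=269, draw]
Final: pos=(7.832,-23.027), heading=269, 7 segment(s) drawn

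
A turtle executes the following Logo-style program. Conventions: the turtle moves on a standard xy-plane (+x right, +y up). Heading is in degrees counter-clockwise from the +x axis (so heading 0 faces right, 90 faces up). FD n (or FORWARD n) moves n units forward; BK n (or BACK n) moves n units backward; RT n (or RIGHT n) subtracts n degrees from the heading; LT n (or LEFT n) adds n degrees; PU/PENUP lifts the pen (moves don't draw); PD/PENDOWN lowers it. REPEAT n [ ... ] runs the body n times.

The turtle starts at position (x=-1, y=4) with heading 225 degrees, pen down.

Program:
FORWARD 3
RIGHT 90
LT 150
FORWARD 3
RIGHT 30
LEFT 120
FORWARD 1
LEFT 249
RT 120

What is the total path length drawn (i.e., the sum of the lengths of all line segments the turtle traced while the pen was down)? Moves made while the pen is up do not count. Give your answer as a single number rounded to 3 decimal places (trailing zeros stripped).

Executing turtle program step by step:
Start: pos=(-1,4), heading=225, pen down
FD 3: (-1,4) -> (-3.121,1.879) [heading=225, draw]
RT 90: heading 225 -> 135
LT 150: heading 135 -> 285
FD 3: (-3.121,1.879) -> (-2.345,-1.019) [heading=285, draw]
RT 30: heading 285 -> 255
LT 120: heading 255 -> 15
FD 1: (-2.345,-1.019) -> (-1.379,-0.76) [heading=15, draw]
LT 249: heading 15 -> 264
RT 120: heading 264 -> 144
Final: pos=(-1.379,-0.76), heading=144, 3 segment(s) drawn

Segment lengths:
  seg 1: (-1,4) -> (-3.121,1.879), length = 3
  seg 2: (-3.121,1.879) -> (-2.345,-1.019), length = 3
  seg 3: (-2.345,-1.019) -> (-1.379,-0.76), length = 1
Total = 7

Answer: 7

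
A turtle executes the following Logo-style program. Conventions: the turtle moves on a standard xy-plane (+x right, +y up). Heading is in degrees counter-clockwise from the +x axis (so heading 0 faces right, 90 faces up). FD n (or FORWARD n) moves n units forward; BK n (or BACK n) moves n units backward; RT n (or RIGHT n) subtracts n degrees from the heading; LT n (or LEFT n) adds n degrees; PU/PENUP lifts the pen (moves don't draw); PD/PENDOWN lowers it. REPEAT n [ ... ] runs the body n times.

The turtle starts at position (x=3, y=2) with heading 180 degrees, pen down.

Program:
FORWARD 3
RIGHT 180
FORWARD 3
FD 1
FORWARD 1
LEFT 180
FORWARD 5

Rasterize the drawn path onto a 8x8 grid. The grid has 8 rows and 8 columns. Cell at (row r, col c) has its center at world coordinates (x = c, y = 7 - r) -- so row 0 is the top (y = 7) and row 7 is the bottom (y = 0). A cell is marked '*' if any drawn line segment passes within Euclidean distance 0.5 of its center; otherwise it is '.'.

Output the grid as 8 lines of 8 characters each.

Segment 0: (3,2) -> (0,2)
Segment 1: (0,2) -> (3,2)
Segment 2: (3,2) -> (4,2)
Segment 3: (4,2) -> (5,2)
Segment 4: (5,2) -> (0,2)

Answer: ........
........
........
........
........
******..
........
........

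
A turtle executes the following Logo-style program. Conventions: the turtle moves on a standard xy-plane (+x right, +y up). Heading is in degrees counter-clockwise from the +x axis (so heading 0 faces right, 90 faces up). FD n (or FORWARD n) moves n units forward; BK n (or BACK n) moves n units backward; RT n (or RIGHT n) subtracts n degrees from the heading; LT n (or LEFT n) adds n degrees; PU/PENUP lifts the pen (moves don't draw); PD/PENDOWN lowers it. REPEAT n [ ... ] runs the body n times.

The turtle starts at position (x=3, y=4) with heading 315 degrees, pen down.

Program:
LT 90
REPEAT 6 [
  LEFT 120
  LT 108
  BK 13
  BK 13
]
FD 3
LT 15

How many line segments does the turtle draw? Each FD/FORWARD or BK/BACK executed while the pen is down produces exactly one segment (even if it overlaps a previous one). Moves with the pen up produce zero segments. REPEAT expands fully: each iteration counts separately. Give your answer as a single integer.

Executing turtle program step by step:
Start: pos=(3,4), heading=315, pen down
LT 90: heading 315 -> 45
REPEAT 6 [
  -- iteration 1/6 --
  LT 120: heading 45 -> 165
  LT 108: heading 165 -> 273
  BK 13: (3,4) -> (2.32,16.982) [heading=273, draw]
  BK 13: (2.32,16.982) -> (1.639,29.964) [heading=273, draw]
  -- iteration 2/6 --
  LT 120: heading 273 -> 33
  LT 108: heading 33 -> 141
  BK 13: (1.639,29.964) -> (11.742,21.783) [heading=141, draw]
  BK 13: (11.742,21.783) -> (21.845,13.602) [heading=141, draw]
  -- iteration 3/6 --
  LT 120: heading 141 -> 261
  LT 108: heading 261 -> 9
  BK 13: (21.845,13.602) -> (9.005,11.568) [heading=9, draw]
  BK 13: (9.005,11.568) -> (-3.835,9.535) [heading=9, draw]
  -- iteration 4/6 --
  LT 120: heading 9 -> 129
  LT 108: heading 129 -> 237
  BK 13: (-3.835,9.535) -> (3.245,20.437) [heading=237, draw]
  BK 13: (3.245,20.437) -> (10.326,31.34) [heading=237, draw]
  -- iteration 5/6 --
  LT 120: heading 237 -> 357
  LT 108: heading 357 -> 105
  BK 13: (10.326,31.34) -> (13.69,18.783) [heading=105, draw]
  BK 13: (13.69,18.783) -> (17.055,6.226) [heading=105, draw]
  -- iteration 6/6 --
  LT 120: heading 105 -> 225
  LT 108: heading 225 -> 333
  BK 13: (17.055,6.226) -> (5.472,12.128) [heading=333, draw]
  BK 13: (5.472,12.128) -> (-6.111,18.03) [heading=333, draw]
]
FD 3: (-6.111,18.03) -> (-3.438,16.668) [heading=333, draw]
LT 15: heading 333 -> 348
Final: pos=(-3.438,16.668), heading=348, 13 segment(s) drawn
Segments drawn: 13

Answer: 13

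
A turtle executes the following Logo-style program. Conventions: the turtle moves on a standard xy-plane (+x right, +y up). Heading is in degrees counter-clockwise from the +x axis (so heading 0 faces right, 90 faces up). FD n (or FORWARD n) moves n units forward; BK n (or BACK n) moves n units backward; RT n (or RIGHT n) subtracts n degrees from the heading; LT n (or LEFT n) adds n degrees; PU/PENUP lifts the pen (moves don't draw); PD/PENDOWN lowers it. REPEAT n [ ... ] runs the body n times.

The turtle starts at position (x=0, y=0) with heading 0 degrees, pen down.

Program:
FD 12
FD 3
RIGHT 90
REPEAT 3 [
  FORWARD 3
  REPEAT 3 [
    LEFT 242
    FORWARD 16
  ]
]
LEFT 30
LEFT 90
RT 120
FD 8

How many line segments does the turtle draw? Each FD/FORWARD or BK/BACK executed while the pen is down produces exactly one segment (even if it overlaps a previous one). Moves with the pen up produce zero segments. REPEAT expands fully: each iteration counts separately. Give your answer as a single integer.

Executing turtle program step by step:
Start: pos=(0,0), heading=0, pen down
FD 12: (0,0) -> (12,0) [heading=0, draw]
FD 3: (12,0) -> (15,0) [heading=0, draw]
RT 90: heading 0 -> 270
REPEAT 3 [
  -- iteration 1/3 --
  FD 3: (15,0) -> (15,-3) [heading=270, draw]
  REPEAT 3 [
    -- iteration 1/3 --
    LT 242: heading 270 -> 152
    FD 16: (15,-3) -> (0.873,4.512) [heading=152, draw]
    -- iteration 2/3 --
    LT 242: heading 152 -> 34
    FD 16: (0.873,4.512) -> (14.137,13.459) [heading=34, draw]
    -- iteration 3/3 --
    LT 242: heading 34 -> 276
    FD 16: (14.137,13.459) -> (15.81,-2.454) [heading=276, draw]
  ]
  -- iteration 2/3 --
  FD 3: (15.81,-2.454) -> (16.123,-5.437) [heading=276, draw]
  REPEAT 3 [
    -- iteration 1/3 --
    LT 242: heading 276 -> 158
    FD 16: (16.123,-5.437) -> (1.289,0.556) [heading=158, draw]
    -- iteration 2/3 --
    LT 242: heading 158 -> 40
    FD 16: (1.289,0.556) -> (13.545,10.841) [heading=40, draw]
    -- iteration 3/3 --
    LT 242: heading 40 -> 282
    FD 16: (13.545,10.841) -> (16.872,-4.809) [heading=282, draw]
  ]
  -- iteration 3/3 --
  FD 3: (16.872,-4.809) -> (17.496,-7.744) [heading=282, draw]
  REPEAT 3 [
    -- iteration 1/3 --
    LT 242: heading 282 -> 164
    FD 16: (17.496,-7.744) -> (2.115,-3.334) [heading=164, draw]
    -- iteration 2/3 --
    LT 242: heading 164 -> 46
    FD 16: (2.115,-3.334) -> (13.23,8.176) [heading=46, draw]
    -- iteration 3/3 --
    LT 242: heading 46 -> 288
    FD 16: (13.23,8.176) -> (18.174,-7.041) [heading=288, draw]
  ]
]
LT 30: heading 288 -> 318
LT 90: heading 318 -> 48
RT 120: heading 48 -> 288
FD 8: (18.174,-7.041) -> (20.646,-14.65) [heading=288, draw]
Final: pos=(20.646,-14.65), heading=288, 15 segment(s) drawn
Segments drawn: 15

Answer: 15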